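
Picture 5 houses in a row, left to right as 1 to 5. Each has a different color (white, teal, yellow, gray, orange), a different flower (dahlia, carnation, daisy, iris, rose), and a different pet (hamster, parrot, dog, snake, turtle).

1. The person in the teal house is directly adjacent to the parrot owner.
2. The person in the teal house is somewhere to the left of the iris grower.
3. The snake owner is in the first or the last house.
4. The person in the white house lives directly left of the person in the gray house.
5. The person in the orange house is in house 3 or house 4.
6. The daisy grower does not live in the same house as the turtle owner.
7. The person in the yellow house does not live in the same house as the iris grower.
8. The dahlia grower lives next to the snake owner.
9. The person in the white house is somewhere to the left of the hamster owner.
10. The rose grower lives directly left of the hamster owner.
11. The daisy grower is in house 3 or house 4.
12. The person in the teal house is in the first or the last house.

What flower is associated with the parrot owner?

dahlia

The person in the teal house is in house 1 (clue 12).
The parrot owner is in house 2 (clue 1).
That leaves carnation as the flower for house 1.
That leaves iris as the flower for house 5.
That leaves gray as the color for house 5.
By clue 4, the person in the white house is in house 4.
Clue 9 places the hamster owner in house 5.
Clue 10 places the rose grower in house 4.
House 2's color must be yellow (nothing else left).
House 3 color: only orange fits.
House 2's flower must be dahlia (nothing else left).
The only flower still possible for house 3 is daisy.
House 1's pet must be snake (nothing else left).
Clue 6 places the turtle owner in house 4.
So house 3 gets dog for pet.
So: house 1 = teal/carnation/snake, house 2 = yellow/dahlia/parrot, house 3 = orange/daisy/dog, house 4 = white/rose/turtle, house 5 = gray/iris/hamster.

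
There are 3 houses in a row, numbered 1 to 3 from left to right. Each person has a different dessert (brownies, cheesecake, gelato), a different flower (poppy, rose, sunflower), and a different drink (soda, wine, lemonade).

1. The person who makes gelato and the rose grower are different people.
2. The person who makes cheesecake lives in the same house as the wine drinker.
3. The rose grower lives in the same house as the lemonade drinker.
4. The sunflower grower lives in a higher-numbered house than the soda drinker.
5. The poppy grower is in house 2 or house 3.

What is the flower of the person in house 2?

House 1's flower must be rose (nothing else left).
Clue 3: the lemonade drinker is in house 1.
House 3's drink must be wine (nothing else left).
From clue 2, the person who makes cheesecake must be in house 3.
Clue 4 places the sunflower grower in house 3.
House 1 dessert: only brownies fits.
So house 2 gets gelato for dessert.
That leaves poppy as the flower for house 2.
The only drink still possible for house 2 is soda.
So: house 1 = brownies/rose/lemonade, house 2 = gelato/poppy/soda, house 3 = cheesecake/sunflower/wine.

poppy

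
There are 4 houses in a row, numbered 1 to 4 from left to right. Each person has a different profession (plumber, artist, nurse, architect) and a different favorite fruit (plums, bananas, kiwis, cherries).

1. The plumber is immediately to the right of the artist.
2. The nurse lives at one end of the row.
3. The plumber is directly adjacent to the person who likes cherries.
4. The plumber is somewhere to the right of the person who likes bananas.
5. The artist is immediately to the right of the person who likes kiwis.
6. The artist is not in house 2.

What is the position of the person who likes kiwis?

2

Clue 6: the artist is in house 3.
Clue 1: the plumber is in house 4.
By clue 3, the person who likes cherries is in house 3.
Clue 5: the person who likes kiwis is in house 2.
So house 1 gets nurse for profession.
House 2's profession must be architect (nothing else left).
So house 4 gets plums for favorite fruit.
House 1 favorite fruit: only bananas fits.
So: house 1 = nurse/bananas, house 2 = architect/kiwis, house 3 = artist/cherries, house 4 = plumber/plums.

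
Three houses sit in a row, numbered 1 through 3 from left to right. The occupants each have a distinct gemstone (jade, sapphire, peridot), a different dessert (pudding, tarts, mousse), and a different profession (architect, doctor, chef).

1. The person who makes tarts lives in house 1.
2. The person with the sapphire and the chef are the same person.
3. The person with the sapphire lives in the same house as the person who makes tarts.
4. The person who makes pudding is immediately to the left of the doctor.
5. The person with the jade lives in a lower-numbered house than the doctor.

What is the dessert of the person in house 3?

mousse

Clue 1: the person who makes tarts is in house 1.
The person with the sapphire is in house 1 (clue 3).
House 3 gemstone: only peridot fits.
House 3 dessert: only mousse fits.
The chef is in house 1 (clue 2).
Clue 4 places the doctor in house 3.
That leaves jade as the gemstone for house 2.
That leaves pudding as the dessert for house 2.
That leaves architect as the profession for house 2.
So: house 1 = sapphire/tarts/chef, house 2 = jade/pudding/architect, house 3 = peridot/mousse/doctor.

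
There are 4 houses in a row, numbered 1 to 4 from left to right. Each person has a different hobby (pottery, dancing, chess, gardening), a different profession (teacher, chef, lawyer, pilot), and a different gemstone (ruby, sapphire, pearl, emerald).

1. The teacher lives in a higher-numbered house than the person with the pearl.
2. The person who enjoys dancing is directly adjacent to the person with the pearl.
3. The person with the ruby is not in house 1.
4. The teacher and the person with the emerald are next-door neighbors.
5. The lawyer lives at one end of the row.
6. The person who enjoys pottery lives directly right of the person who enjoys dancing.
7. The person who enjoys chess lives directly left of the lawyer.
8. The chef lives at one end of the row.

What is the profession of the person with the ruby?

teacher

From clue 7, the person who enjoys chess must be in house 3.
The lawyer is in house 4 (clue 7).
Clue 6: the person who enjoys pottery is in house 2.
Clue 6 places the person who enjoys dancing in house 1.
The only hobby still possible for house 4 is gardening.
That leaves chef as the profession for house 1.
By clue 2, the person with the pearl is in house 2.
The teacher is in house 3 (clue 1).
Clue 4: the person with the emerald is in house 4.
House 2 profession: only pilot fits.
House 1's gemstone must be sapphire (nothing else left).
That leaves ruby as the gemstone for house 3.
So: house 1 = dancing/chef/sapphire, house 2 = pottery/pilot/pearl, house 3 = chess/teacher/ruby, house 4 = gardening/lawyer/emerald.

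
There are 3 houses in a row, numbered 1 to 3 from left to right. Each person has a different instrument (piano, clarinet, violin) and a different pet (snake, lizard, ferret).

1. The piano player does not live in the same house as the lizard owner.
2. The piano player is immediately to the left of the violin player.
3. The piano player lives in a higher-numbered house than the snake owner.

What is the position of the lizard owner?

From clue 3, the piano player must be in house 2.
Clue 3 places the snake owner in house 1.
House 1's instrument must be clarinet (nothing else left).
So house 3 gets violin for instrument.
Clue 1 places the lizard owner in house 3.
The only pet still possible for house 2 is ferret.
So: house 1 = clarinet/snake, house 2 = piano/ferret, house 3 = violin/lizard.

3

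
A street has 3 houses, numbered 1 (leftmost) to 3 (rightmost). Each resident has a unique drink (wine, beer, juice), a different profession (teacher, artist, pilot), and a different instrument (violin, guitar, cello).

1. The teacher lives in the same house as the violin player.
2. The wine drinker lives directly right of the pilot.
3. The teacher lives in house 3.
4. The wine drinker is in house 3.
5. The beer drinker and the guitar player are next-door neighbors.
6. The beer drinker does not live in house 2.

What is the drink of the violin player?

The teacher is in house 3 (clue 3).
Clue 4 places the wine drinker in house 3.
House 1 drink: only beer fits.
House 2 drink: only juice fits.
Clue 1: the violin player is in house 3.
From clue 2, the pilot must be in house 2.
By clue 5, the guitar player is in house 2.
So house 1 gets artist for profession.
House 1 instrument: only cello fits.
So: house 1 = beer/artist/cello, house 2 = juice/pilot/guitar, house 3 = wine/teacher/violin.

wine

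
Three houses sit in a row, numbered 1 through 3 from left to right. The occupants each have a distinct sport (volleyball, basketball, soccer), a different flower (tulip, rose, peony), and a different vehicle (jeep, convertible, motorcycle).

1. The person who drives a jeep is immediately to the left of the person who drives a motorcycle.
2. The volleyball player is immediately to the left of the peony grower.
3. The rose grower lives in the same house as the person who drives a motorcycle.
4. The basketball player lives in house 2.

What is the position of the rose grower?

Clue 4: the basketball player is in house 2.
The only sport still possible for house 3 is soccer.
That leaves tulip as the flower for house 1.
The peony grower is in house 2 (clue 2).
House 1 sport: only volleyball fits.
House 3 flower: only rose fits.
Clue 3 places the person who drives a motorcycle in house 3.
By clue 1, the person who drives a jeep is in house 2.
House 1's vehicle must be convertible (nothing else left).
So: house 1 = volleyball/tulip/convertible, house 2 = basketball/peony/jeep, house 3 = soccer/rose/motorcycle.

3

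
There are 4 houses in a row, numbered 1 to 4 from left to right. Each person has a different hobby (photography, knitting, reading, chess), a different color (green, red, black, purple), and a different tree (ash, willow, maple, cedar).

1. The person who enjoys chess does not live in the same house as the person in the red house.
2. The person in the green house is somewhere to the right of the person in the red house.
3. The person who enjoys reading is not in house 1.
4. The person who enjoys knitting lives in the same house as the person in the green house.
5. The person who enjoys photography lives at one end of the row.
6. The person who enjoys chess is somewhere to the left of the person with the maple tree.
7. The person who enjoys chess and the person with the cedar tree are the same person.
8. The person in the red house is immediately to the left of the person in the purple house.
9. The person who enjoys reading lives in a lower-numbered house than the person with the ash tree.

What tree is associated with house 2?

The person who enjoys photography is narrowed to house 1 or 4; consider each.
Placing it in house 4 leads to a contradiction, so it's in house 1.
House 4's hobby must be knitting (nothing else left).
From clue 4, the person in the green house must be in house 4.
So house 1 gets willow for tree.
That leaves cedar as the tree for house 2.
From clue 7, the person who enjoys chess must be in house 2.
That leaves reading as the hobby for house 3.
From clue 1, the person in the red house must be in house 1.
Clue 8 places the person in the purple house in house 2.
The person with the ash tree is in house 4 (clue 9).
The only color still possible for house 3 is black.
House 3's tree must be maple (nothing else left).
So: house 1 = photography/red/willow, house 2 = chess/purple/cedar, house 3 = reading/black/maple, house 4 = knitting/green/ash.

cedar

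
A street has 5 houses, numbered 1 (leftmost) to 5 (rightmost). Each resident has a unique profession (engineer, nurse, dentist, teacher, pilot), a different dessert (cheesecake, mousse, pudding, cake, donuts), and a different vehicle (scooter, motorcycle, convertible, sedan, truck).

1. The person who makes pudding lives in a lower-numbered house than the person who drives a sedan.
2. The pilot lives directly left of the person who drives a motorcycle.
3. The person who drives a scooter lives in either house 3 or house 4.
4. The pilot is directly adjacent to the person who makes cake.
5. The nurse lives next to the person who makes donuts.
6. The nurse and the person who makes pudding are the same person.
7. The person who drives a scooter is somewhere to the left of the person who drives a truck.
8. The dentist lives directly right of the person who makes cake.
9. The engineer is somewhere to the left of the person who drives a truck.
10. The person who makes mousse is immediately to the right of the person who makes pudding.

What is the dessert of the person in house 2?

cake

So house 1 gets convertible for vehicle.
The person who drives a scooter is narrowed to house 3 or 4; consider each.
Placing it in house 4 leads to a contradiction, so it's in house 3.
The person who drives a truck is narrowed to house 4 or 5; consider each.
Placing it in house 5 leads to a contradiction, so it's in house 4.
So house 5 gets teacher for profession.
The dentist is narrowed to house 3 or 4; consider each.
Placing it in house 4 leads to a contradiction, so it's in house 3.
From clue 8, the person who makes cake must be in house 2.
By clue 4, the pilot is in house 1.
Clue 6: the nurse is in house 4.
From clue 6, the person who makes pudding must be in house 4.
Clue 10 places the person who makes mousse in house 5.
House 2 profession: only engineer fits.
By clue 1, the person who drives a sedan is in house 5.
From clue 2, the person who drives a motorcycle must be in house 2.
The person who makes donuts is in house 3 (clue 5).
That leaves cheesecake as the dessert for house 1.
So: house 1 = pilot/cheesecake/convertible, house 2 = engineer/cake/motorcycle, house 3 = dentist/donuts/scooter, house 4 = nurse/pudding/truck, house 5 = teacher/mousse/sedan.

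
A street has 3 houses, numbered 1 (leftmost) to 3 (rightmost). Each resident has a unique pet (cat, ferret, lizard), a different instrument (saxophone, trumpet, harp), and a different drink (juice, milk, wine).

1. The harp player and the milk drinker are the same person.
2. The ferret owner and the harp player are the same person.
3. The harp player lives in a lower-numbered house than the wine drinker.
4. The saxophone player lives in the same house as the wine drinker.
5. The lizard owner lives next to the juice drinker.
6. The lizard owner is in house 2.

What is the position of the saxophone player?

2

From clue 6, the lizard owner must be in house 2.
From clue 2, the ferret owner must be in house 1.
Clue 2: the harp player is in house 1.
House 3 pet: only cat fits.
The milk drinker is in house 1 (clue 1).
House 2's drink must be wine (nothing else left).
The only drink still possible for house 3 is juice.
The saxophone player is in house 2 (clue 4).
So house 3 gets trumpet for instrument.
So: house 1 = ferret/harp/milk, house 2 = lizard/saxophone/wine, house 3 = cat/trumpet/juice.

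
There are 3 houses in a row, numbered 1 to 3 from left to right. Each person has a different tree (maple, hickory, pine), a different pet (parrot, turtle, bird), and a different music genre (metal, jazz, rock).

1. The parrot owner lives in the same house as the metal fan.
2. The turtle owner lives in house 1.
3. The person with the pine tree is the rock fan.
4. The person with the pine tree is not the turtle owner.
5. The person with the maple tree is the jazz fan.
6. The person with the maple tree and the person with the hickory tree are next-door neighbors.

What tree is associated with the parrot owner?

From clue 2, the turtle owner must be in house 1.
So house 1 gets jazz for music genre.
By clue 5, the person with the maple tree is in house 1.
By clue 6, the person with the hickory tree is in house 2.
House 3 tree: only pine fits.
Clue 3 places the rock fan in house 3.
So house 2 gets metal for music genre.
By clue 1, the parrot owner is in house 2.
That leaves bird as the pet for house 3.
So: house 1 = maple/turtle/jazz, house 2 = hickory/parrot/metal, house 3 = pine/bird/rock.

hickory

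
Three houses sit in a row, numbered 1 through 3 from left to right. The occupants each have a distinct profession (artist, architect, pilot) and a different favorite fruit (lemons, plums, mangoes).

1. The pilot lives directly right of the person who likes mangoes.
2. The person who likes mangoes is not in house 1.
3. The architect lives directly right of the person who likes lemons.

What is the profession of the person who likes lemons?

artist

By clue 2, the person who likes mangoes is in house 2.
House 1's profession must be artist (nothing else left).
So house 3 gets plums for favorite fruit.
Clue 1: the pilot is in house 3.
By clue 3, the architect is in house 2.
House 1's favorite fruit must be lemons (nothing else left).
So: house 1 = artist/lemons, house 2 = architect/mangoes, house 3 = pilot/plums.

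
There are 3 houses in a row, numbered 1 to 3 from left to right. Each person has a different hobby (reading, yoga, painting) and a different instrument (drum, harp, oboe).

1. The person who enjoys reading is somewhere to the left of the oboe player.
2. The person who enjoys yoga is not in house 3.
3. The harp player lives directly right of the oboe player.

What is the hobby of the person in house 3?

The harp player is in house 3 (clue 3).
The oboe player is in house 2 (clue 3).
The only hobby still possible for house 3 is painting.
The only instrument still possible for house 1 is drum.
From clue 1, the person who enjoys reading must be in house 1.
House 2 hobby: only yoga fits.
So: house 1 = reading/drum, house 2 = yoga/oboe, house 3 = painting/harp.

painting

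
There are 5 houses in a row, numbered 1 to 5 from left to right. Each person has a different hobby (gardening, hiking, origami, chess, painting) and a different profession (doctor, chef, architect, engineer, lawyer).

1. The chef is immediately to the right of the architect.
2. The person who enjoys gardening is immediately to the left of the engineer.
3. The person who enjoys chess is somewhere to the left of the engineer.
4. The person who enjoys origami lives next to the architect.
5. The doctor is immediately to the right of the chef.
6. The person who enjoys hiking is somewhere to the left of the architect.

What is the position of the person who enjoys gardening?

4

House 1 profession: only lawyer fits.
House 5 hobby: only painting fits.
The person who enjoys hiking is narrowed to house 1 or 2; consider each.
Placing it in house 2 leads to a contradiction, so it's in house 1.
House 2 profession: only architect fits.
From clue 1, the chef must be in house 3.
From clue 4, the person who enjoys origami must be in house 3.
From clue 5, the doctor must be in house 4.
So house 5 gets engineer for profession.
From clue 2, the person who enjoys gardening must be in house 4.
The only hobby still possible for house 2 is chess.
So: house 1 = hiking/lawyer, house 2 = chess/architect, house 3 = origami/chef, house 4 = gardening/doctor, house 5 = painting/engineer.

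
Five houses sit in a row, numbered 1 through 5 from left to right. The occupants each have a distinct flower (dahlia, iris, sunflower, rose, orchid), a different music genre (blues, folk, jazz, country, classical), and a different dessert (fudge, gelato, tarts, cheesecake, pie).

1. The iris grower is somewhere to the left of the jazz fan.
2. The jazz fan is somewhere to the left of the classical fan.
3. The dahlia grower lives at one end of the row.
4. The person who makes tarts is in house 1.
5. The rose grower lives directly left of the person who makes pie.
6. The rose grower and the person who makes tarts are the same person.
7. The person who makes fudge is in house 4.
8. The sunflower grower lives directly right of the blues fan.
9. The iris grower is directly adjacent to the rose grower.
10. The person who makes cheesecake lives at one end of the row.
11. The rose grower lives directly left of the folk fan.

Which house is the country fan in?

The person who makes tarts is in house 1 (clue 4).
By clue 6, the rose grower is in house 1.
From clue 7, the person who makes fudge must be in house 4.
Clue 9: the iris grower is in house 2.
By clue 11, the folk fan is in house 2.
That leaves cheesecake as the dessert for house 5.
Clue 5: the person who makes pie is in house 2.
House 3's flower must be orchid (nothing else left).
That leaves sunflower as the flower for house 4.
That leaves dahlia as the flower for house 5.
House 1's music genre must be country (nothing else left).
The only music genre still possible for house 5 is classical.
The only dessert still possible for house 3 is gelato.
Clue 8: the blues fan is in house 3.
House 4 music genre: only jazz fits.
So: house 1 = rose/country/tarts, house 2 = iris/folk/pie, house 3 = orchid/blues/gelato, house 4 = sunflower/jazz/fudge, house 5 = dahlia/classical/cheesecake.

1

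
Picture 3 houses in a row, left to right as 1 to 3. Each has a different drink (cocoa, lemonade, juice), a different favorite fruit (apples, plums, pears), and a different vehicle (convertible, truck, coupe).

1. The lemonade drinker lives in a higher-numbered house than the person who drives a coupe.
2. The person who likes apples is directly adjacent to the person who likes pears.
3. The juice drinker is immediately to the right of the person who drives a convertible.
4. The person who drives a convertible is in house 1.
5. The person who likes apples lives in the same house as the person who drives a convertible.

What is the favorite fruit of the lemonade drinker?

plums

Clue 4 places the person who drives a convertible in house 1.
By clue 5, the person who likes apples is in house 1.
House 1 drink: only cocoa fits.
The only vehicle still possible for house 2 is coupe.
House 3 vehicle: only truck fits.
By clue 1, the lemonade drinker is in house 3.
By clue 2, the person who likes pears is in house 2.
Clue 3 places the juice drinker in house 2.
That leaves plums as the favorite fruit for house 3.
So: house 1 = cocoa/apples/convertible, house 2 = juice/pears/coupe, house 3 = lemonade/plums/truck.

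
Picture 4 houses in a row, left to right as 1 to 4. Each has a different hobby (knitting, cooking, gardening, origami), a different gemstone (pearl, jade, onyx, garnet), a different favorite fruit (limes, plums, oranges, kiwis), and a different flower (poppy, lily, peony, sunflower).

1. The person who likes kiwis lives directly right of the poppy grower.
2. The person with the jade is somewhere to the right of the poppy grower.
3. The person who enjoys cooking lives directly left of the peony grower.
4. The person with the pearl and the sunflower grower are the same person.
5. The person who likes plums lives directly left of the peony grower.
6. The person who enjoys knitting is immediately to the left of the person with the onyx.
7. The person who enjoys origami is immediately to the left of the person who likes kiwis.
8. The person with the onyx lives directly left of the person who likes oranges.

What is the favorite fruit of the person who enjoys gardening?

The only hobby still possible for house 4 is gardening.
The person who enjoys knitting is narrowed to house 1 or 2; consider each.
Placing it in house 1 leads to a contradiction, so it's in house 2.
By clue 6, the person with the onyx is in house 3.
Clue 8 places the person who likes oranges in house 4.
Clue 7: the person who enjoys origami is in house 1.
From clue 7, the person who likes kiwis must be in house 2.
That leaves cooking as the hobby for house 3.
The only flower still possible for house 3 is lily.
Clue 1 places the poppy grower in house 1.
The peony grower is in house 4 (clue 3).
The person who likes plums is in house 3 (clue 5).
The only favorite fruit still possible for house 1 is limes.
House 2 flower: only sunflower fits.
The person with the pearl is in house 2 (clue 4).
House 1 gemstone: only garnet fits.
House 4's gemstone must be jade (nothing else left).
So: house 1 = origami/garnet/limes/poppy, house 2 = knitting/pearl/kiwis/sunflower, house 3 = cooking/onyx/plums/lily, house 4 = gardening/jade/oranges/peony.

oranges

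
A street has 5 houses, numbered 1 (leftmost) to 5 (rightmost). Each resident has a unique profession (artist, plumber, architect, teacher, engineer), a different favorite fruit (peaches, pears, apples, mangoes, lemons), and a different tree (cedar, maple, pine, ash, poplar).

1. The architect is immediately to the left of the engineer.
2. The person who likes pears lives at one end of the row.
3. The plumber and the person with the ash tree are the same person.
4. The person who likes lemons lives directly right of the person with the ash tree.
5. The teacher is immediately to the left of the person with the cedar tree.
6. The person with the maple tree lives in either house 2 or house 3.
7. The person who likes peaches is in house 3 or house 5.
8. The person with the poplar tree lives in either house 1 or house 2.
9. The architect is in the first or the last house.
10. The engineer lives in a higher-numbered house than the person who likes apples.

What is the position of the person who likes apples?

Clue 9 places the architect in house 1.
From clue 1, the engineer must be in house 2.
Clue 10 places the person who likes apples in house 1.
House 5 profession: only artist fits.
House 2 favorite fruit: only mangoes fits.
House 4 favorite fruit: only lemons fits.
Clue 4 places the person with the ash tree in house 3.
The only favorite fruit still possible for house 3 is peaches.
That leaves pears as the favorite fruit for house 5.
Clue 3 places the plumber in house 3.
That leaves teacher as the profession for house 4.
That leaves poplar as the tree for house 1.
The only tree still possible for house 2 is maple.
The person with the cedar tree is in house 5 (clue 5).
That leaves pine as the tree for house 4.
So: house 1 = architect/apples/poplar, house 2 = engineer/mangoes/maple, house 3 = plumber/peaches/ash, house 4 = teacher/lemons/pine, house 5 = artist/pears/cedar.

1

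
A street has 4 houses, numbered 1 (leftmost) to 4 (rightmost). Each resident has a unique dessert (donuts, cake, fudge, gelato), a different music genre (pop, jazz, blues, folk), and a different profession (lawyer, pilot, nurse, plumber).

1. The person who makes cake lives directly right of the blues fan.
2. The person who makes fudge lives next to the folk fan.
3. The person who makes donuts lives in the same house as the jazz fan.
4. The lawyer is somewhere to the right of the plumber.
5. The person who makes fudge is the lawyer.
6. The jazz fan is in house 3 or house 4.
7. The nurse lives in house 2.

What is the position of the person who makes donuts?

Clue 7: the nurse is in house 2.
House 1 dessert: only gelato fits.
So house 2 gets cake for dessert.
The blues fan is in house 1 (clue 1).
The person who makes donuts is narrowed to house 3 or 4; consider each.
Placing it in house 3 leads to a contradiction, so it's in house 4.
The jazz fan is in house 4 (clue 3).
The only dessert still possible for house 3 is fudge.
The folk fan is in house 2 (clue 2).
Clue 5 places the lawyer in house 3.
House 3 music genre: only pop fits.
So house 1 gets plumber for profession.
House 4's profession must be pilot (nothing else left).
So: house 1 = gelato/blues/plumber, house 2 = cake/folk/nurse, house 3 = fudge/pop/lawyer, house 4 = donuts/jazz/pilot.

4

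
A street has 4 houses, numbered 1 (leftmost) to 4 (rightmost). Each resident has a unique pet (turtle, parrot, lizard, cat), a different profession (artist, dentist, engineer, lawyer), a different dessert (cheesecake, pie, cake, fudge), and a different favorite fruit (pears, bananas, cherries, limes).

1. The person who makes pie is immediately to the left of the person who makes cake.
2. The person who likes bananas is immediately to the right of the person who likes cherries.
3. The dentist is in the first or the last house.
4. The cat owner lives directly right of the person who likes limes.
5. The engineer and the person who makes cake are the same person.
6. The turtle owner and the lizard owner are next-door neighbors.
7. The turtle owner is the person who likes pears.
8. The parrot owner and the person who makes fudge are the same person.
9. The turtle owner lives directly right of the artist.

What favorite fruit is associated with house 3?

bananas

The dentist is narrowed to house 1 or 4; consider each.
Placing it in house 4 leads to a contradiction, so it's in house 1.
So house 1 gets parrot for pet.
From clue 8, the person who makes fudge must be in house 1.
The turtle owner is narrowed to house 3 or 4; consider each.
Placing it in house 3 leads to a contradiction, so it's in house 4.
Clue 6: the lizard owner is in house 3.
The person who likes pears is in house 4 (clue 7).
Clue 9: the artist is in house 3.
House 2 pet: only cat fits.
House 2's profession must be lawyer (nothing else left).
The only profession still possible for house 4 is engineer.
From clue 4, the person who likes limes must be in house 1.
Clue 5: the person who makes cake is in house 4.
That leaves bananas as the favorite fruit for house 3.
The person who makes pie is in house 3 (clue 1).
The only dessert still possible for house 2 is cheesecake.
House 2 favorite fruit: only cherries fits.
So: house 1 = parrot/dentist/fudge/limes, house 2 = cat/lawyer/cheesecake/cherries, house 3 = lizard/artist/pie/bananas, house 4 = turtle/engineer/cake/pears.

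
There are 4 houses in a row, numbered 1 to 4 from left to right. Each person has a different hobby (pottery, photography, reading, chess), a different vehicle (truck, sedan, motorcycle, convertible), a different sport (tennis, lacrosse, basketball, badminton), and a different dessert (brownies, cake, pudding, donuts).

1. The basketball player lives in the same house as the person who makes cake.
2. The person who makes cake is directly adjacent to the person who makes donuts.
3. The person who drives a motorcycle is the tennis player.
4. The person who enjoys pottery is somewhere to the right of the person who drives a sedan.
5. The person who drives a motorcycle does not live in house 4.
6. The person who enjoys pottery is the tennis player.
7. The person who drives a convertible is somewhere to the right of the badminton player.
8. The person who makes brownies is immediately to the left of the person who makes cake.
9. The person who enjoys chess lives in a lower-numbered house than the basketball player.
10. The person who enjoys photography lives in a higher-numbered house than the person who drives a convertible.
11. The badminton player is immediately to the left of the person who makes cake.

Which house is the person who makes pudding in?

4

That leaves truck as the vehicle for house 4.
That leaves sedan as the vehicle for house 1.
That leaves lacrosse as the sport for house 4.
House 1 sport: only badminton fits.
From clue 11, the person who makes cake must be in house 2.
Clue 1: the basketball player is in house 2.
The person who enjoys chess is in house 1 (clue 9).
House 3 sport: only tennis fits.
House 1's dessert must be brownies (nothing else left).
So house 3 gets donuts for dessert.
The only dessert still possible for house 4 is pudding.
Clue 3: the person who drives a motorcycle is in house 3.
Clue 6: the person who enjoys pottery is in house 3.
House 2's hobby must be reading (nothing else left).
The only hobby still possible for house 4 is photography.
So house 2 gets convertible for vehicle.
So: house 1 = chess/sedan/badminton/brownies, house 2 = reading/convertible/basketball/cake, house 3 = pottery/motorcycle/tennis/donuts, house 4 = photography/truck/lacrosse/pudding.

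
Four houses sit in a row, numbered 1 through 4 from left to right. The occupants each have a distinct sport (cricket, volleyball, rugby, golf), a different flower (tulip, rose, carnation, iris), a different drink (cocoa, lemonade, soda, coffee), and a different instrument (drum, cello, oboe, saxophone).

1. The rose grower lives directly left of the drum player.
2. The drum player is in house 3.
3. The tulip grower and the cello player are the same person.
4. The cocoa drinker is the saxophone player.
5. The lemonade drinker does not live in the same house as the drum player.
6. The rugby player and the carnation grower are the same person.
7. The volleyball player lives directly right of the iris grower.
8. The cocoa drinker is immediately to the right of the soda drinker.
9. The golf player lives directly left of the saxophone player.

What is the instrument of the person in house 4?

From clue 2, the drum player must be in house 3.
From clue 1, the rose grower must be in house 2.
The golf player is narrowed to house 1 or 3; consider each.
Placing it in house 3 leads to a contradiction, so it's in house 1.
Clue 9: the saxophone player is in house 2.
From clue 4, the cocoa drinker must be in house 2.
By clue 8, the soda drinker is in house 1.
House 3's drink must be coffee (nothing else left).
That leaves lemonade as the drink for house 4.
The rugby player is narrowed to house 3 or 4; consider each.
Placing it in house 4 leads to a contradiction, so it's in house 3.
Clue 6 places the carnation grower in house 3.
That leaves iris as the flower for house 1.
House 4's flower must be tulip (nothing else left).
Clue 3 places the cello player in house 4.
From clue 7, the volleyball player must be in house 2.
House 4 sport: only cricket fits.
The only instrument still possible for house 1 is oboe.
So: house 1 = golf/iris/soda/oboe, house 2 = volleyball/rose/cocoa/saxophone, house 3 = rugby/carnation/coffee/drum, house 4 = cricket/tulip/lemonade/cello.

cello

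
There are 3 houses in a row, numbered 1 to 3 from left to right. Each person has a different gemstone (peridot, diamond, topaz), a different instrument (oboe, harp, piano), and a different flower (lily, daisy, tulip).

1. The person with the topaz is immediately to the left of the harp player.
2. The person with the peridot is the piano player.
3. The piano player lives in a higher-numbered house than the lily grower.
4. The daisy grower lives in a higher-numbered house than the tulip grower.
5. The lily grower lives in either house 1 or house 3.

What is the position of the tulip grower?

Clue 5 places the lily grower in house 1.
House 1's instrument must be oboe (nothing else left).
House 2 flower: only tulip fits.
So house 3 gets daisy for flower.
The person with the peridot is narrowed to house 2 or 3; consider each.
Placing it in house 2 leads to a contradiction, so it's in house 3.
From clue 2, the piano player must be in house 3.
So house 2 gets harp for instrument.
From clue 1, the person with the topaz must be in house 1.
That leaves diamond as the gemstone for house 2.
So: house 1 = topaz/oboe/lily, house 2 = diamond/harp/tulip, house 3 = peridot/piano/daisy.

2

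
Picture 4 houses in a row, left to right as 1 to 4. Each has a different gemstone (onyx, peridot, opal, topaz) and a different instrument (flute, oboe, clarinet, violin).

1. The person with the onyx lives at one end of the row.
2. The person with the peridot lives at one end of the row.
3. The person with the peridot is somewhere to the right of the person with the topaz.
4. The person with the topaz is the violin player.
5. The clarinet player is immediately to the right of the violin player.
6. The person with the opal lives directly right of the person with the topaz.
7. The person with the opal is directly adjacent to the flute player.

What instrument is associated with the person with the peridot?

From clue 3, the person with the peridot must be in house 4.
House 1 gemstone: only onyx fits.
The only gemstone still possible for house 2 is topaz.
House 3 gemstone: only opal fits.
From clue 4, the violin player must be in house 2.
The clarinet player is in house 3 (clue 5).
House 1 instrument: only oboe fits.
House 4 instrument: only flute fits.
So: house 1 = onyx/oboe, house 2 = topaz/violin, house 3 = opal/clarinet, house 4 = peridot/flute.

flute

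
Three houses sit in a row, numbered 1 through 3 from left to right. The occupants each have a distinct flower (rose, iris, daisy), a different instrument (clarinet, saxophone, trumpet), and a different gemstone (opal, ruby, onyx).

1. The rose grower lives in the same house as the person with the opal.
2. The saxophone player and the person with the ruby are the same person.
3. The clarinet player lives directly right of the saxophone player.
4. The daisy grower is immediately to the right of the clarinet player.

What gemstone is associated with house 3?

Clue 4 places the daisy grower in house 3.
By clue 4, the clarinet player is in house 2.
House 1's instrument must be saxophone (nothing else left).
House 3's instrument must be trumpet (nothing else left).
Clue 2: the person with the ruby is in house 1.
So house 3 gets onyx for gemstone.
From clue 1, the rose grower must be in house 2.
House 1's flower must be iris (nothing else left).
That leaves opal as the gemstone for house 2.
So: house 1 = iris/saxophone/ruby, house 2 = rose/clarinet/opal, house 3 = daisy/trumpet/onyx.

onyx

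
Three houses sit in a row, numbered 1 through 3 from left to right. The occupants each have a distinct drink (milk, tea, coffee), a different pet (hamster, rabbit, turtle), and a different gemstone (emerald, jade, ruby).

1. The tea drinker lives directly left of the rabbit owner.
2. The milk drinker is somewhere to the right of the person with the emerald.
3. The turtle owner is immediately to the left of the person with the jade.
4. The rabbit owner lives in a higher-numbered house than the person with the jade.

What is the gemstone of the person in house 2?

Clue 4 places the rabbit owner in house 3.
From clue 4, the person with the jade must be in house 2.
The only gemstone still possible for house 3 is ruby.
Clue 1: the tea drinker is in house 2.
The turtle owner is in house 1 (clue 3).
House 1's drink must be coffee (nothing else left).
So house 3 gets milk for drink.
So house 2 gets hamster for pet.
So house 1 gets emerald for gemstone.
So: house 1 = coffee/turtle/emerald, house 2 = tea/hamster/jade, house 3 = milk/rabbit/ruby.

jade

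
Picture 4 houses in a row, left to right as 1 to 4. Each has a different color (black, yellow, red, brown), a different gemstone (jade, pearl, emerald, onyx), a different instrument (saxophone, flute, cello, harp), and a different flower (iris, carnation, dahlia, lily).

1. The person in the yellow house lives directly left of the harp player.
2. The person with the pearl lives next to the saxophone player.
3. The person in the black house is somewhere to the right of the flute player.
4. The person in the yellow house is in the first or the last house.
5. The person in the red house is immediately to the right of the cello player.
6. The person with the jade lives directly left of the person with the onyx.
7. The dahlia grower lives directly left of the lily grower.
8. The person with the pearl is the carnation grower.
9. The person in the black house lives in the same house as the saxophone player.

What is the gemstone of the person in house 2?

The person in the yellow house is in house 1 (clue 4).
The harp player is in house 2 (clue 1).
The only instrument still possible for house 4 is saxophone.
Clue 2: the person with the pearl is in house 3.
Clue 8: the carnation grower is in house 3.
The person in the black house is in house 4 (clue 9).
House 2 color: only red fits.
That leaves brown as the color for house 3.
By clue 5, the cello player is in house 1.
From clue 6, the person with the jade must be in house 1.
From clue 6, the person with the onyx must be in house 2.
By clue 7, the dahlia grower is in house 1.
From clue 7, the lily grower must be in house 2.
House 4 gemstone: only emerald fits.
So house 3 gets flute for instrument.
So house 4 gets iris for flower.
So: house 1 = yellow/jade/cello/dahlia, house 2 = red/onyx/harp/lily, house 3 = brown/pearl/flute/carnation, house 4 = black/emerald/saxophone/iris.

onyx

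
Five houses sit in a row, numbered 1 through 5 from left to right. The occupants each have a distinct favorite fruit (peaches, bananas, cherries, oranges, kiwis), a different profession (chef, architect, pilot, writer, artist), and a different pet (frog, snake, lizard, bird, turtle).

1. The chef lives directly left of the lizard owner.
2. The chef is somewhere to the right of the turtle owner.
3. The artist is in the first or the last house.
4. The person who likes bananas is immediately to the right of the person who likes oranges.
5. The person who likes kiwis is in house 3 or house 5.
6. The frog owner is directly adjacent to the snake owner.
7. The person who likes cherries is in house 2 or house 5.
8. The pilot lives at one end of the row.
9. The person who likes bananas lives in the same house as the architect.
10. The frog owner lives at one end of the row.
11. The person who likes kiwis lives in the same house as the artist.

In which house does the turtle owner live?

1

Clue 11: the person who likes kiwis is in house 5.
Clue 11: the artist is in house 5.
House 2 favorite fruit: only cherries fits.
House 1 profession: only pilot fits.
By clue 4, the person who likes bananas is in house 4.
Clue 4 places the person who likes oranges in house 3.
Clue 9 places the architect in house 4.
House 1's favorite fruit must be peaches (nothing else left).
The chef is narrowed to house 2 or 3; consider each.
Placing it in house 3 leads to a contradiction, so it's in house 2.
By clue 1, the lizard owner is in house 3.
From clue 2, the turtle owner must be in house 1.
So house 3 gets writer for profession.
The snake owner is in house 4 (clue 6).
So house 2 gets bird for pet.
House 5 pet: only frog fits.
So: house 1 = peaches/pilot/turtle, house 2 = cherries/chef/bird, house 3 = oranges/writer/lizard, house 4 = bananas/architect/snake, house 5 = kiwis/artist/frog.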